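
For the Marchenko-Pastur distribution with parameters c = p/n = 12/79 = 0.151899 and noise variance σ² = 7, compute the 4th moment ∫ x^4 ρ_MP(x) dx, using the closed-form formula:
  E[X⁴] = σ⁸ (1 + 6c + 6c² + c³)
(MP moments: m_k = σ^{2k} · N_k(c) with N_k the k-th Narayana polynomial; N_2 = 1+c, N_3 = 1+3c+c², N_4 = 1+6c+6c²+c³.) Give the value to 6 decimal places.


E[X⁴] = σ⁸ (1 + 6c + 6c² + c³) (fourth MP moment). With σ² = 7 (so σ⁸ = 2401) and c = 12/79 = 0.151899: E[X⁴] = 2401 · (1 + 6·0.151899 + 6·(0.151899)² + (0.151899)³) = 2401 · 2.053337.

So E[X^4] = 4930.061060.


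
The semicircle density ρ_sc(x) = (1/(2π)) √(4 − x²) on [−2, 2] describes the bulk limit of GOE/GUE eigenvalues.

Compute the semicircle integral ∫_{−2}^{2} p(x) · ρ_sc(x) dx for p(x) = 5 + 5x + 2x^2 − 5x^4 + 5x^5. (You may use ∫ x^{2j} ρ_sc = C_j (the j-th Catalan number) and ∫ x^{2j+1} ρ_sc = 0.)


Write p(x) = Σ a_i x^i, split into monomials and integrate each against ρ_sc separately.
Using ∫ x^{2j} ρ_sc = C_j = (1/(j+1)) C(2j, j) (Catalan numbers) and ∫ x^{2j+1} ρ_sc = 0 (odd monomials vanish by symmetry):
  i = 0 (even): a_0 · C_{0} = 5 · 1 = 5
  i = 1 (odd): ∫ x^1 ρ_sc = 0 (vanishes)
  i = 2 (even): a_2 · C_{1} = 2 · 1 = 2
  i = 4 (even): a_4 · C_{2} = -5 · 2 = -10
  i = 5 (odd): ∫ x^5 ρ_sc = 0 (vanishes)

Summing the contributions: ∫_{−2}^{2} p(x) ρ_sc(x) dx = 5 + 2 + (-10) = -3.


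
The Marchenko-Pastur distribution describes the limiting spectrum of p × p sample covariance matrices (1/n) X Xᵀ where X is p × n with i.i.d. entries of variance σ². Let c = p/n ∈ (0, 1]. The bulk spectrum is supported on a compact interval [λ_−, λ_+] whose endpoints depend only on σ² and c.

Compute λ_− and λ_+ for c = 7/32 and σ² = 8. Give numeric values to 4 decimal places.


c = 7/32 = 0.218750; √c = 0.467707.
λ_− = σ² (1 − √c)² = 8 · (1 − 0.467707)² = 8 · (0.532293)² = 2.266685.
λ_+ = σ² (1 + √c)² = 8 · (1 + 0.467707)² = 8 · (1.467707)² = 17.233315.

Rounded to 4 decimal places: λ_− ≈ 2.2667, λ_+ ≈ 17.2333.


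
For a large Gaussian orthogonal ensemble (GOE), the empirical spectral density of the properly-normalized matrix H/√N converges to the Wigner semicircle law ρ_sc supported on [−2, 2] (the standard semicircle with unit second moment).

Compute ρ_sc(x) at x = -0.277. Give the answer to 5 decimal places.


ρ_sc(x) = (1/(2π)) √(4 − x²). With x = -0.277:
  4 − x² = 4 − (-0.277)² = 4 − 0.076729 = 3.923271.
  √(4 − x²) = 1.980725.
  1/(2π) = 0.159155.
  ρ_sc(-0.277) = 0.159155 · 1.980725 = 0.315242.

Rounded to 5 decimal places: ρ_sc(-0.277) ≈ 0.31524.


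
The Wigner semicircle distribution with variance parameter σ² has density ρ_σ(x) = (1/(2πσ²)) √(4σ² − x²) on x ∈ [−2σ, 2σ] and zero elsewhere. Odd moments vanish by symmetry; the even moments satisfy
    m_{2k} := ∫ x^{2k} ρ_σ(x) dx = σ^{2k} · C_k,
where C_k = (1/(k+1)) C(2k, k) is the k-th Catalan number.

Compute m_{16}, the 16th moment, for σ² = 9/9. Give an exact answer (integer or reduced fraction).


By the scaled semicircle moment identity, m_{2k} = σ^{2k} · C_k with k = 8.
C_8 = (1/(k+1)) · C(2k, k) = (1/9) · C(16, 8) = (1/9) · 12870 = 1430.
σ^{2k} = (σ²)^k = (9/9)^8 = 1.

Therefore m_{16} = σ^{16} · C_8 = 1 · 1430 = 1430.


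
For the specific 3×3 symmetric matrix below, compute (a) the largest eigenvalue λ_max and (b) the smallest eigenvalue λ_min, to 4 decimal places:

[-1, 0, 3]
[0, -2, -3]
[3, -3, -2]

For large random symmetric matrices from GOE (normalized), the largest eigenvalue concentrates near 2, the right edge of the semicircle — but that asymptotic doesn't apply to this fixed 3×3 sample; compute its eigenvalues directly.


Since M is real symmetric, all three eigenvalues are real; they are the roots of det(λI − M) = λ³ − (tr M) λ² + s λ − det M, where s is the sum of the principal 2×2 minors.
tr M = -1 + (-2) + (-2) = -5.
s = ((-1)·(-2) − 0²) + ((-1)·(-2) − 3²) + ((-2)·(-2) − (-3)²) = 2 + (-7) + (-5) = -10.
det M (expand along row 1) = (-1)·(-5) − 0·9 + 3·6 = 23.
Characteristic polynomial: λ³ + 5λ² − 10λ − 23 = 0.
Substitute λ = y + (tr M)/3 = y − 1.666667 to remove the quadratic term: y³ + p·y + q = 0 with p = s − (tr M)²/3 = -18.333333 and q = −2(tr M)³/27 + (tr M)·s/3 − det M = 2.925926.
Three real roots ⇒ use the trigonometric (Viète) form: r = 2√(−p/3) = 4.944132, φ = arccos(3q/(p·r)) = arccos(-0.096840) = 1.667788 rad.
y_k = r·cos(φ/3 − 2πk/3) for k = 0, 1, 2 gives y = 4.199597, 0.159819, -4.359416.
λ_k = y_k − 1.666667 gives λ = 2.5329, -1.5068, -6.0261 (check: the sum is -5.0000 = tr M).

Hence λ_max = 2.5329 and λ_min = -6.0261.


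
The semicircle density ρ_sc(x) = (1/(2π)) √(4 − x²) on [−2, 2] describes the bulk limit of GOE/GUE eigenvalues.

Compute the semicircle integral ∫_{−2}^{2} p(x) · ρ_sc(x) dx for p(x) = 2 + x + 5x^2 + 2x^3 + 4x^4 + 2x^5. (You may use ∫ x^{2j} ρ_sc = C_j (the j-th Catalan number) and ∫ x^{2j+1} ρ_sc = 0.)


Write p(x) = Σ a_i x^i, split into monomials and integrate each against ρ_sc separately.
Using ∫ x^{2j} ρ_sc = C_j = (1/(j+1)) C(2j, j) (Catalan numbers) and ∫ x^{2j+1} ρ_sc = 0 (odd monomials vanish by symmetry):
  i = 0 (even): a_0 · C_{0} = 2 · 1 = 2
  i = 1 (odd): ∫ x^1 ρ_sc = 0 (vanishes)
  i = 2 (even): a_2 · C_{1} = 5 · 1 = 5
  i = 3 (odd): ∫ x^3 ρ_sc = 0 (vanishes)
  i = 4 (even): a_4 · C_{2} = 4 · 2 = 8
  i = 5 (odd): ∫ x^5 ρ_sc = 0 (vanishes)

Summing the contributions: ∫_{−2}^{2} p(x) ρ_sc(x) dx = 2 + 5 + 8 = 15.


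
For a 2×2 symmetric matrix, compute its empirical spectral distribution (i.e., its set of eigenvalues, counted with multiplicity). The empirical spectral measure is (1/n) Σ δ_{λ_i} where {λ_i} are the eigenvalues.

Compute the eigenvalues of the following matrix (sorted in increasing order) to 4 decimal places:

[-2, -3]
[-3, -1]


Since M is real symmetric, both eigenvalues are real; they are the roots of det(λI − M) = λ² − (tr M) λ + det M.
tr M = -2 + (-1) = -3.
det M = (-2)·(-1) − (-3)² = 2 − 9 = -7.
Characteristic polynomial: λ² + 3λ − 7 = 0.
Discriminant Δ = (tr M)² − 4·det M = 9 − (-28) = 37; √Δ = 6.082763.
λ = (tr M ± √Δ)/2 = (-3 ± 6.082763)/2, giving (tr M − √Δ)/2 = -4.5414 and (tr M + √Δ)/2 = 1.5414.

Eigenvalues sorted in increasing order: [-4.5414, 1.5414].


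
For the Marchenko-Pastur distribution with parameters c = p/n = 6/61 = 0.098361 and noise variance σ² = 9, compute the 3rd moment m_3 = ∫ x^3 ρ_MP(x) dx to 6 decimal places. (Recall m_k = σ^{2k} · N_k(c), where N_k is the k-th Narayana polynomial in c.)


E[X³] = σ⁶ (1 + 3c + c²) (third MP moment). With σ² = 9 (so σ⁶ = 729) and c = 6/61 = 0.098361: E[X³] = 729 · (1 + 3·0.098361 + (0.098361)²) = 729 · 1.304757.

So E[X^3] = 951.167697.


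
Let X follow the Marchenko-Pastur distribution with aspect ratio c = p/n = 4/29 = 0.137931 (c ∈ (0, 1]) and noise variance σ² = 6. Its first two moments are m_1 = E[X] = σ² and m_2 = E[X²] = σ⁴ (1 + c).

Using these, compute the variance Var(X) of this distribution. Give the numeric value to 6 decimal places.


m_1 = E[X] = σ² = 6, so m_1² = 36.
m_2 = E[X²] = σ⁴ (1 + c) = 36 · (1 + 0.137931) = 36 · 1.137931 = 40.965517.
(Note m_2 − m_1² simplifies to c · σ⁴ = 0.137931 · 36.)

Var(X) = m_2 − m_1² = 40.965517 − 36 = 4.965517.


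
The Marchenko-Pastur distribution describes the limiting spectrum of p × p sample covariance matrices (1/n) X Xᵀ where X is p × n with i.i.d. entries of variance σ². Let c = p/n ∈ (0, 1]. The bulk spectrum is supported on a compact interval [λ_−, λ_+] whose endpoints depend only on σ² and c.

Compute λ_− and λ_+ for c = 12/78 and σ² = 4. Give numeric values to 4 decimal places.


c = 12/78 = 0.153846; √c = 0.392232.
λ_− = σ² (1 − √c)² = 4 · (1 − 0.392232)² = 4 · (0.607768)² = 1.477526.
λ_+ = σ² (1 + √c)² = 4 · (1 + 0.392232)² = 4 · (1.392232)² = 7.753243.

Rounded to 4 decimal places: λ_− ≈ 1.4775, λ_+ ≈ 7.7532.


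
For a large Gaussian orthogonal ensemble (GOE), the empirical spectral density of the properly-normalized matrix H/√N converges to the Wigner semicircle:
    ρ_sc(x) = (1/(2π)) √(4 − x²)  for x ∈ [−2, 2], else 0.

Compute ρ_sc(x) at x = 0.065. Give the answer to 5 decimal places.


ρ_sc(x) = (1/(2π)) √(4 − x²). With x = 0.065:
  4 − x² = 4 − (0.065)² = 4 − 0.004225 = 3.995775.
  √(4 − x²) = 1.998943.
  1/(2π) = 0.159155.
  ρ_sc(0.065) = 0.159155 · 1.998943 = 0.318142.

Rounded to 5 decimal places: ρ_sc(0.065) ≈ 0.31814.


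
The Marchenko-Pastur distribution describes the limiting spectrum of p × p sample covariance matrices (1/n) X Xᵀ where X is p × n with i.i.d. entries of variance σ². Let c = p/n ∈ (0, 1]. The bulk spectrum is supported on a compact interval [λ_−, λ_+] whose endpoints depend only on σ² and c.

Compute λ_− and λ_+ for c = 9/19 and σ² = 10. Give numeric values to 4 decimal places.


c = 9/19 = 0.473684; √c = 0.688247.
λ_− = σ² (1 − √c)² = 10 · (1 − 0.688247)² = 10 · (0.311753)² = 0.971898.
λ_+ = σ² (1 + √c)² = 10 · (1 + 0.688247)² = 10 · (1.688247)² = 28.501786.

Rounded to 4 decimal places: λ_− ≈ 0.9719, λ_+ ≈ 28.5018.


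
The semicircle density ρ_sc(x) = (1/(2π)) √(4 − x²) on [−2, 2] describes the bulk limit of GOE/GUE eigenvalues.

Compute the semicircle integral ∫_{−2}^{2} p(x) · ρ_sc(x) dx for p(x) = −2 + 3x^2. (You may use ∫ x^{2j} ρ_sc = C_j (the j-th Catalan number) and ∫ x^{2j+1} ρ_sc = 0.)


Write p(x) = Σ a_i x^i, split into monomials and integrate each against ρ_sc separately.
Using ∫ x^{2j} ρ_sc = C_j = (1/(j+1)) C(2j, j) (Catalan numbers) and ∫ x^{2j+1} ρ_sc = 0 (odd monomials vanish by symmetry):
  i = 0 (even): a_0 · C_{0} = -2 · 1 = -2
  i = 2 (even): a_2 · C_{1} = 3 · 1 = 3

Summing the contributions: ∫_{−2}^{2} p(x) ρ_sc(x) dx = (-2) + 3 = 1.


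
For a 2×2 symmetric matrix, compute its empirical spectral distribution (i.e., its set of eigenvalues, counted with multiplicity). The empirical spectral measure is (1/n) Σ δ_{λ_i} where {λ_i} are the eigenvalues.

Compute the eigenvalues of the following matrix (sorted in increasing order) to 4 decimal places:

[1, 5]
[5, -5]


Since M is real symmetric, both eigenvalues are real; they are the roots of det(λI − M) = λ² − (tr M) λ + det M.
tr M = 1 + (-5) = -4.
det M = 1·(-5) − 5² = -5 − 25 = -30.
Characteristic polynomial: λ² + 4λ − 30 = 0.
Discriminant Δ = (tr M)² − 4·det M = 16 − (-120) = 136; √Δ = 11.661904.
λ = (tr M ± √Δ)/2 = (-4 ± 11.661904)/2, giving (tr M − √Δ)/2 = -7.8310 and (tr M + √Δ)/2 = 3.8310.

Eigenvalues sorted in increasing order: [-7.8310, 3.8310].


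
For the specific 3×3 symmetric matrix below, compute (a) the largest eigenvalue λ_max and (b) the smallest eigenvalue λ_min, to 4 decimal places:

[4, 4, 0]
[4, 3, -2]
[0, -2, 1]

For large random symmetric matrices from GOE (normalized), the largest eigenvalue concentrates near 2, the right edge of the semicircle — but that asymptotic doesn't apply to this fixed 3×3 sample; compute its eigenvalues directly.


Since M is real symmetric, all three eigenvalues are real; they are the roots of det(λI − M) = λ³ − (tr M) λ² + s λ − det M, where s is the sum of the principal 2×2 minors.
tr M = 4 + 3 + 1 = 8.
s = (4·3 − 4²) + (4·1 − 0²) + (3·1 − (-2)²) = -4 + 4 + (-1) = -1.
det M (expand along row 1) = 4·(-1) − 4·4 + 0·(-8) = -20.
Characteristic polynomial: λ³ − 8λ² − λ + 20 = 0.
Substitute λ = y + (tr M)/3 = y + 2.666667 to remove the quadratic term: y³ + p·y + q = 0 with p = s − (tr M)²/3 = -22.333333 and q = −2(tr M)³/27 + (tr M)·s/3 − det M = -20.592593.
Three real roots ⇒ use the trigonometric (Viète) form: r = 2√(−p/3) = 5.456902, φ = arccos(3q/(p·r)) = arccos(0.506912) = 1.039198 rad.
y_k = r·cos(φ/3 − 2πk/3) for k = 0, 1, 2 gives y = 5.132769, -0.961908, -4.170861.
λ_k = y_k + 2.666667 gives λ = 7.7994, 1.7048, -1.5042 (check: the sum is 8.0000 = tr M).

Hence λ_max = 7.7994 and λ_min = -1.5042.


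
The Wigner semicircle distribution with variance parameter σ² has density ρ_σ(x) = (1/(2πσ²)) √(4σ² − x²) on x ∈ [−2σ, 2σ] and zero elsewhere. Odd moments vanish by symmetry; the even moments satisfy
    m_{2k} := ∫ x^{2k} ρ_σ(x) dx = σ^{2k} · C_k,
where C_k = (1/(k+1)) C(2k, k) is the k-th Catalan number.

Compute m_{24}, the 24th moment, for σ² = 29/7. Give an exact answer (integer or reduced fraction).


By the scaled semicircle moment identity, m_{2k} = σ^{2k} · C_k with k = 12.
C_12 = (1/(k+1)) · C(2k, k) = (1/13) · C(24, 12) = (1/13) · 2704156 = 208012.
σ^{2k} = (σ²)^k = (29/7)^12 = 353814783205469041/13841287201.

Therefore m_{24} = σ^{24} · C_12 = (353814783205469041/13841287201) · 208012 = 10513960097733718022356/1977326743.


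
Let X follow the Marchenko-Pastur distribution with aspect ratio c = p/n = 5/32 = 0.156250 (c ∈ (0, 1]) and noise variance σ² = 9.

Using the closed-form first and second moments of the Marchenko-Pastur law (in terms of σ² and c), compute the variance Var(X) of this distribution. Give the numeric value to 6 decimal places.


Recall the MP moments m_1 = E[X] = σ² and m_2 = E[X²] = σ⁴ (1 + c).
m_1 = E[X] = σ² = 9, so m_1² = 81.
m_2 = E[X²] = σ⁴ (1 + c) = 81 · (1 + 0.156250) = 81 · 1.156250 = 93.656250.
(Note m_2 − m_1² simplifies to c · σ⁴ = 0.156250 · 81.)

Var(X) = m_2 − m_1² = 93.656250 − 81 = 12.656250.


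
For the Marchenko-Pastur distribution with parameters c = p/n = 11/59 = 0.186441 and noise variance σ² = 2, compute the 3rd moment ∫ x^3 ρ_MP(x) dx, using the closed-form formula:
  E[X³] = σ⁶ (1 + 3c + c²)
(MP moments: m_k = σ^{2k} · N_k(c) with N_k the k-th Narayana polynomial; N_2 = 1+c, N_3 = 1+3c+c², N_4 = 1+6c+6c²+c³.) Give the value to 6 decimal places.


E[X³] = σ⁶ (1 + 3c + c²) (third MP moment). With σ² = 2 (so σ⁶ = 8) and c = 11/59 = 0.186441: E[X³] = 8 · (1 + 3·0.186441 + (0.186441)²) = 8 · 1.594082.

So E[X^3] = 12.752657.


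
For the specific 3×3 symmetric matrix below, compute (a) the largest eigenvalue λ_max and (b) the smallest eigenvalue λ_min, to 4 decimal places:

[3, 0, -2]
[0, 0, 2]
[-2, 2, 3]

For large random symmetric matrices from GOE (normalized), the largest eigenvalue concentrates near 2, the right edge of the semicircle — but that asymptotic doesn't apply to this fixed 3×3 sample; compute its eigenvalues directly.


Since M is real symmetric, all three eigenvalues are real; they are the roots of det(λI − M) = λ³ − (tr M) λ² + s λ − det M, where s is the sum of the principal 2×2 minors.
tr M = 3 + 0 + 3 = 6.
s = (3·0 − 0²) + (3·3 − (-2)²) + (0·3 − 2²) = 0 + 5 + (-4) = 1.
det M (expand along row 1) = 3·(-4) − 0·4 + (-2)·0 = -12.
Characteristic polynomial: λ³ − 6λ² + λ + 12 = 0.
Substitute λ = y + (tr M)/3 = y + 2.000000 to remove the quadratic term: y³ + p·y + q = 0 with p = s − (tr M)²/3 = -11.000000 and q = −2(tr M)³/27 + (tr M)·s/3 − det M = -2.000000.
Three real roots ⇒ use the trigonometric (Viète) form: r = 2√(−p/3) = 3.829708, φ = arccos(3q/(p·r)) = arccos(0.142427) = 1.427883 rad.
y_k = r·cos(φ/3 − 2πk/3) for k = 0, 1, 2 gives y = 3.404047, -0.182370, -3.221677.
λ_k = y_k + 2.000000 gives λ = 5.4040, 1.8176, -1.2217 (check: the sum is 6.0000 = tr M).

Hence λ_max = 5.4040 and λ_min = -1.2217.


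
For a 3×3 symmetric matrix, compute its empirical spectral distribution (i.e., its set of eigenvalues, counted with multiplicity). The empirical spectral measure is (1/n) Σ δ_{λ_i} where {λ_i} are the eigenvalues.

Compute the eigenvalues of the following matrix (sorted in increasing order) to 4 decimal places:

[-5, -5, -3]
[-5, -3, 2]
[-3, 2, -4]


Since M is real symmetric, all three eigenvalues are real; they are the roots of det(λI − M) = λ³ − (tr M) λ² + s λ − det M, where s is the sum of the principal 2×2 minors.
tr M = -5 + (-3) + (-4) = -12.
s = ((-5)·(-3) − (-5)²) + ((-5)·(-4) − (-3)²) + ((-3)·(-4) − 2²) = -10 + 11 + 8 = 9.
det M (expand along row 1) = (-5)·8 − (-5)·26 + (-3)·(-19) = 147.
Characteristic polynomial: λ³ + 12λ² + 9λ − 147 = 0.
Substitute λ = y + (tr M)/3 = y − 4.000000 to remove the quadratic term: y³ + p·y + q = 0 with p = s − (tr M)²/3 = -39.000000 and q = −2(tr M)³/27 + (tr M)·s/3 − det M = -55.000000.
Three real roots ⇒ use the trigonometric (Viète) form: r = 2√(−p/3) = 7.211103, φ = arccos(3q/(p·r)) = arccos(0.586702) = 0.943816 rad.
y_k = r·cos(φ/3 − 2πk/3) for k = 0, 1, 2 gives y = 6.857171, -1.496126, -5.361045.
λ_k = y_k − 4.000000 gives λ = 2.8572, -5.4961, -9.3610 (check: the sum is -12.0000 = tr M).

Eigenvalues sorted in increasing order: [-9.3610, -5.4961, 2.8572].


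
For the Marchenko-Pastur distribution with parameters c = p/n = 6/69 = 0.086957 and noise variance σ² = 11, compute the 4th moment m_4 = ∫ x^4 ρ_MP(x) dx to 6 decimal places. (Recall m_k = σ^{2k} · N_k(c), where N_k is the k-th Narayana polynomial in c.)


E[X⁴] = σ⁸ (1 + 6c + 6c² + c³) (fourth MP moment). With σ² = 11 (so σ⁸ = 14641) and c = 6/69 = 0.086957: E[X⁴] = 14641 · (1 + 6·0.086957 + 6·(0.086957)² + (0.086957)³) = 14641 · 1.567765.

So E[X^4] = 22953.651270.


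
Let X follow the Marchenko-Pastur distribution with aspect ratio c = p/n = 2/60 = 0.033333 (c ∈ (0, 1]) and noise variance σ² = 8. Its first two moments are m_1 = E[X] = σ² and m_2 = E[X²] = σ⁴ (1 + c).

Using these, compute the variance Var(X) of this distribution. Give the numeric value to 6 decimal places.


m_1 = E[X] = σ² = 8, so m_1² = 64.
m_2 = E[X²] = σ⁴ (1 + c) = 64 · (1 + 0.033333) = 64 · 1.033333 = 66.133333.
(Note m_2 − m_1² simplifies to c · σ⁴ = 0.033333 · 64.)

Var(X) = m_2 − m_1² = 66.133333 − 64 = 2.133333.


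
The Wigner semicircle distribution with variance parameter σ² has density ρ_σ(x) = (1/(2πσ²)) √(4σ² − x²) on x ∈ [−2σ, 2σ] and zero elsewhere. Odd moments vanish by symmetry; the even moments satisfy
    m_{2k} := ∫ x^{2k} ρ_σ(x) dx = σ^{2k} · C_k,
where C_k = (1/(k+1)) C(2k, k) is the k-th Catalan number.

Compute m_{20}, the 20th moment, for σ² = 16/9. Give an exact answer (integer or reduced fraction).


By the scaled semicircle moment identity, m_{2k} = σ^{2k} · C_k with k = 10.
C_10 = (1/(k+1)) · C(2k, k) = (1/11) · C(20, 10) = (1/11) · 184756 = 16796.
σ^{2k} = (σ²)^k = (16/9)^10 = 1099511627776/3486784401.

Therefore m_{20} = σ^{20} · C_10 = (1099511627776/3486784401) · 16796 = 18467397300125696/3486784401.


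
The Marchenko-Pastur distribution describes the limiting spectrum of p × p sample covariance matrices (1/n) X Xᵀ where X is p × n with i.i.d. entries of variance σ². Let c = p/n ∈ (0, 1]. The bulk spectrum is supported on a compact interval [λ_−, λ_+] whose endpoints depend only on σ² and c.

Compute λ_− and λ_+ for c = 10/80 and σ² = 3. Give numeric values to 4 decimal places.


c = 10/80 = 0.125000; √c = 0.353553.
λ_− = σ² (1 − √c)² = 3 · (1 − 0.353553)² = 3 · (0.646447)² = 1.253680.
λ_+ = σ² (1 + √c)² = 3 · (1 + 0.353553)² = 3 · (1.353553)² = 5.496320.

Rounded to 4 decimal places: λ_− ≈ 1.2537, λ_+ ≈ 5.4963.


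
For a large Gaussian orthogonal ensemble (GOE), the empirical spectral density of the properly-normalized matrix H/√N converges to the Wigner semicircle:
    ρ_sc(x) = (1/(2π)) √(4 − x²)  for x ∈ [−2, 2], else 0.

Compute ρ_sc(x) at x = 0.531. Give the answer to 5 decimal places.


ρ_sc(x) = (1/(2π)) √(4 − x²). With x = 0.531:
  4 − x² = 4 − (0.531)² = 4 − 0.281961 = 3.718039.
  √(4 − x²) = 1.928222.
  1/(2π) = 0.159155.
  ρ_sc(0.531) = 0.159155 · 1.928222 = 0.306886.

Rounded to 5 decimal places: ρ_sc(0.531) ≈ 0.30689.


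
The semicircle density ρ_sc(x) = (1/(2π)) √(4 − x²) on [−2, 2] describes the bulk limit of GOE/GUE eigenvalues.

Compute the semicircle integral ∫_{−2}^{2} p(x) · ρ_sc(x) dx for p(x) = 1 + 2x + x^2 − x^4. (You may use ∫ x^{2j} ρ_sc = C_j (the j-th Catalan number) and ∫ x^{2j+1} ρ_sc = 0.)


Write p(x) = Σ a_i x^i, split into monomials and integrate each against ρ_sc separately.
Using ∫ x^{2j} ρ_sc = C_j = (1/(j+1)) C(2j, j) (Catalan numbers) and ∫ x^{2j+1} ρ_sc = 0 (odd monomials vanish by symmetry):
  i = 0 (even): a_0 · C_{0} = 1 · 1 = 1
  i = 1 (odd): ∫ x^1 ρ_sc = 0 (vanishes)
  i = 2 (even): a_2 · C_{1} = 1 · 1 = 1
  i = 4 (even): a_4 · C_{2} = -1 · 2 = -2

Summing the contributions: ∫_{−2}^{2} p(x) ρ_sc(x) dx = 1 + 1 + (-2) = 0.


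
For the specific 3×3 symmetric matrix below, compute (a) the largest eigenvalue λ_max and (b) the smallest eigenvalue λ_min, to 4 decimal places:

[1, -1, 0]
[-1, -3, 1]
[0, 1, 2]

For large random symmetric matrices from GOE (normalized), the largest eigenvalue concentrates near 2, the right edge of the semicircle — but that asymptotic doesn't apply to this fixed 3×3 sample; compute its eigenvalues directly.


Since M is real symmetric, all three eigenvalues are real; they are the roots of det(λI − M) = λ³ − (tr M) λ² + s λ − det M, where s is the sum of the principal 2×2 minors.
tr M = 1 + (-3) + 2 = 0.
s = (1·(-3) − (-1)²) + (1·2 − 0²) + ((-3)·2 − 1²) = -4 + 2 + (-7) = -9.
det M (expand along row 1) = 1·(-7) − (-1)·(-2) + 0·(-1) = -9.
Characteristic polynomial: λ³ − 9λ + 9 = 0.
Substitute λ = y + (tr M)/3 = y + 0.000000 to remove the quadratic term: y³ + p·y + q = 0 with p = s − (tr M)²/3 = -9.000000 and q = −2(tr M)³/27 + (tr M)·s/3 − det M = 9.000000.
Three real roots ⇒ use the trigonometric (Viète) form: r = 2√(−p/3) = 3.464102, φ = arccos(3q/(p·r)) = arccos(-0.866025) = 2.617994 rad.
y_k = r·cos(φ/3 − 2πk/3) for k = 0, 1, 2 gives y = 2.226682, 1.184793, -3.411474.
λ_k = y_k + 0.000000 gives λ = 2.2267, 1.1848, -3.4115 (check: the sum is 0.0000 = tr M).

Hence λ_max = 2.2267 and λ_min = -3.4115.


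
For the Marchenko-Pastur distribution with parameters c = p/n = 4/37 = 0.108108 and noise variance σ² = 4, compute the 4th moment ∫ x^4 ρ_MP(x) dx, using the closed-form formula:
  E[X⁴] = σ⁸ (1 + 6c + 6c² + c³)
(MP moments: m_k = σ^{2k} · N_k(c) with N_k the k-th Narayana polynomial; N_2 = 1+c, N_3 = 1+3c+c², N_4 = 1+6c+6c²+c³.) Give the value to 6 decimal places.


E[X⁴] = σ⁸ (1 + 6c + 6c² + c³) (fourth MP moment). With σ² = 4 (so σ⁸ = 256) and c = 4/37 = 0.108108: E[X⁴] = 256 · (1 + 6·0.108108 + 6·(0.108108)² + (0.108108)³) = 256 · 1.720036.

So E[X^4] = 440.329299.


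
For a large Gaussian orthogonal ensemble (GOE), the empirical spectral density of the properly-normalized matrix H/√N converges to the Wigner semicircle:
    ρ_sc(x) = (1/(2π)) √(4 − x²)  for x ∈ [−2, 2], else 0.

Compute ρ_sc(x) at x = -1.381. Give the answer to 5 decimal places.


ρ_sc(x) = (1/(2π)) √(4 − x²). With x = -1.381:
  4 − x² = 4 − (-1.381)² = 4 − 1.907161 = 2.092839.
  √(4 − x²) = 1.446665.
  1/(2π) = 0.159155.
  ρ_sc(-1.381) = 0.159155 · 1.446665 = 0.230244.

Rounded to 5 decimal places: ρ_sc(-1.381) ≈ 0.23024.


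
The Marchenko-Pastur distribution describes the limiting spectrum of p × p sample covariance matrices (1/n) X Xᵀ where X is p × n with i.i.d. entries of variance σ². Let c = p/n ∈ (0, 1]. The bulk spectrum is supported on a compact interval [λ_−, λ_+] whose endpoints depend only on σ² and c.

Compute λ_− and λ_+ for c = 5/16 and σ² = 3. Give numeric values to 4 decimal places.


c = 5/16 = 0.312500; √c = 0.559017.
λ_− = σ² (1 − √c)² = 3 · (1 − 0.559017)² = 3 · (0.440983)² = 0.583398.
λ_+ = σ² (1 + √c)² = 3 · (1 + 0.559017)² = 3 · (1.559017)² = 7.291602.

Rounded to 4 decimal places: λ_− ≈ 0.5834, λ_+ ≈ 7.2916.


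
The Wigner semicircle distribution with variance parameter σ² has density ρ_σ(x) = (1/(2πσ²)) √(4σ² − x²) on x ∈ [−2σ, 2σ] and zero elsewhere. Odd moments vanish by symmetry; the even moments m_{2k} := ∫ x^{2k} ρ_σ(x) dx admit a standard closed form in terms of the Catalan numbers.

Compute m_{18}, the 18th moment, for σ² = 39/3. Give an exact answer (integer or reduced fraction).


By the scaled semicircle moment identity, m_{2k} = σ^{2k} · C_k with k = 9.
C_9 = (1/(k+1)) · C(2k, k) = (1/10) · C(18, 9) = (1/10) · 48620 = 4862.
σ^{2k} = (σ²)^k = (39/3)^9 = 10604499373.

Therefore m_{18} = σ^{18} · C_9 = 10604499373 · 4862 = 51559075951526.


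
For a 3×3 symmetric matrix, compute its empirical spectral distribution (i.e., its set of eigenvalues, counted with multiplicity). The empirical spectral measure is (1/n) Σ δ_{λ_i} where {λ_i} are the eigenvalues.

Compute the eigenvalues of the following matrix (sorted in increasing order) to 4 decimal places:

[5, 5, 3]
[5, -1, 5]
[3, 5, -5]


Since M is real symmetric, all three eigenvalues are real; they are the roots of det(λI − M) = λ³ − (tr M) λ² + s λ − det M, where s is the sum of the principal 2×2 minors.
tr M = 5 + (-1) + (-5) = -1.
s = (5·(-1) − 5²) + (5·(-5) − 3²) + ((-1)·(-5) − 5²) = -30 + (-34) + (-20) = -84.
det M (expand along row 1) = 5·(-20) − 5·(-40) + 3·28 = 184.
Characteristic polynomial: λ³ + λ² − 84λ − 184 = 0.
Substitute λ = y + (tr M)/3 = y − 0.333333 to remove the quadratic term: y³ + p·y + q = 0 with p = s − (tr M)²/3 = -84.333333 and q = −2(tr M)³/27 + (tr M)·s/3 − det M = -155.925926.
Three real roots ⇒ use the trigonometric (Viète) form: r = 2√(−p/3) = 10.603982, φ = arccos(3q/(p·r)) = arccos(0.523084) = 1.020331 rad.
y_k = r·cos(φ/3 − 2πk/3) for k = 0, 1, 2 gives y = 9.996564, -1.934809, -8.061755.
λ_k = y_k − 0.333333 gives λ = 9.6632, -2.2681, -8.3951 (check: the sum is -1.0000 = tr M).

Eigenvalues sorted in increasing order: [-8.3951, -2.2681, 9.6632].


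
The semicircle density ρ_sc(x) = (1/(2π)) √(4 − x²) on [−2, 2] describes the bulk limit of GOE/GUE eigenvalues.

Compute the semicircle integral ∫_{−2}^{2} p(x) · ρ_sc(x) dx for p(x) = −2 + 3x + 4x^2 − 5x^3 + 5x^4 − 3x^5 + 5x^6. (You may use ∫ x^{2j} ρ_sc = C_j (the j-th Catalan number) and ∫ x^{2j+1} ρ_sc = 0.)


Write p(x) = Σ a_i x^i, split into monomials and integrate each against ρ_sc separately.
Using ∫ x^{2j} ρ_sc = C_j = (1/(j+1)) C(2j, j) (Catalan numbers) and ∫ x^{2j+1} ρ_sc = 0 (odd monomials vanish by symmetry):
  i = 0 (even): a_0 · C_{0} = -2 · 1 = -2
  i = 1 (odd): ∫ x^1 ρ_sc = 0 (vanishes)
  i = 2 (even): a_2 · C_{1} = 4 · 1 = 4
  i = 3 (odd): ∫ x^3 ρ_sc = 0 (vanishes)
  i = 4 (even): a_4 · C_{2} = 5 · 2 = 10
  i = 5 (odd): ∫ x^5 ρ_sc = 0 (vanishes)
  i = 6 (even): a_6 · C_{3} = 5 · 5 = 25

Summing the contributions: ∫_{−2}^{2} p(x) ρ_sc(x) dx = (-2) + 4 + 10 + 25 = 37.


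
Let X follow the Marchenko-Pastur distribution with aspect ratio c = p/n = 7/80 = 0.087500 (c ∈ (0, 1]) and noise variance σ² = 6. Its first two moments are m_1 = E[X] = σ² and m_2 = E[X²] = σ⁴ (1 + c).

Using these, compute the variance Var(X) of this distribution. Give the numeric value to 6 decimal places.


m_1 = E[X] = σ² = 6, so m_1² = 36.
m_2 = E[X²] = σ⁴ (1 + c) = 36 · (1 + 0.087500) = 36 · 1.087500 = 39.150000.
(Note m_2 − m_1² simplifies to c · σ⁴ = 0.087500 · 36.)

Var(X) = m_2 − m_1² = 39.150000 − 36 = 3.150000.


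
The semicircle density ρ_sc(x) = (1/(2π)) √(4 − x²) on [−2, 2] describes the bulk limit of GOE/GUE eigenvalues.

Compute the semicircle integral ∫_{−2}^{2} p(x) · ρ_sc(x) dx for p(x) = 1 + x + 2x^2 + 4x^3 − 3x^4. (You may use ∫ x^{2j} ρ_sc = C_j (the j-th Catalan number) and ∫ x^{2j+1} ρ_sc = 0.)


Write p(x) = Σ a_i x^i, split into monomials and integrate each against ρ_sc separately.
Using ∫ x^{2j} ρ_sc = C_j = (1/(j+1)) C(2j, j) (Catalan numbers) and ∫ x^{2j+1} ρ_sc = 0 (odd monomials vanish by symmetry):
  i = 0 (even): a_0 · C_{0} = 1 · 1 = 1
  i = 1 (odd): ∫ x^1 ρ_sc = 0 (vanishes)
  i = 2 (even): a_2 · C_{1} = 2 · 1 = 2
  i = 3 (odd): ∫ x^3 ρ_sc = 0 (vanishes)
  i = 4 (even): a_4 · C_{2} = -3 · 2 = -6

Summing the contributions: ∫_{−2}^{2} p(x) ρ_sc(x) dx = 1 + 2 + (-6) = -3.


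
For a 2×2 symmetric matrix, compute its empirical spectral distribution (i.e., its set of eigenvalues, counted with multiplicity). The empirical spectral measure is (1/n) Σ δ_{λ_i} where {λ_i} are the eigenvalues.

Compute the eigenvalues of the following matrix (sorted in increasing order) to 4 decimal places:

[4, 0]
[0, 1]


Since M is real symmetric, both eigenvalues are real; they are the roots of det(λI − M) = λ² − (tr M) λ + det M.
tr M = 4 + 1 = 5.
det M = 4·1 − 0² = 4 − 0 = 4.
Characteristic polynomial: λ² − 5λ + 4 = 0.
Discriminant Δ = (tr M)² − 4·det M = 25 − 16 = 9; √Δ = 3.000000.
λ = (tr M ± √Δ)/2 = (5 ± 3.000000)/2, giving (tr M − √Δ)/2 = 1.0000 and (tr M + √Δ)/2 = 4.0000.

Eigenvalues sorted in increasing order: [1.0000, 4.0000].


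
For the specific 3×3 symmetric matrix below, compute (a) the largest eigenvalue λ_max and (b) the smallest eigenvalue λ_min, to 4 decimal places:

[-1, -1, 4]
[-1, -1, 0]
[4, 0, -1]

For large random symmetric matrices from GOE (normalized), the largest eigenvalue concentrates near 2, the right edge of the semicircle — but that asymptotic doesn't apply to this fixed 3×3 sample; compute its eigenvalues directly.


Since M is real symmetric, all three eigenvalues are real; they are the roots of det(λI − M) = λ³ − (tr M) λ² + s λ − det M, where s is the sum of the principal 2×2 minors.
tr M = -1 + (-1) + (-1) = -3.
s = ((-1)·(-1) − (-1)²) + ((-1)·(-1) − 4²) + ((-1)·(-1) − 0²) = 0 + (-15) + 1 = -14.
det M (expand along row 1) = (-1)·1 − (-1)·1 + 4·4 = 16.
Characteristic polynomial: λ³ + 3λ² − 14λ − 16 = 0.
Substitute λ = y + (tr M)/3 = y − 1.000000 to remove the quadratic term: y³ + p·y + q = 0 with p = s − (tr M)²/3 = -17.000000 and q = −2(tr M)³/27 + (tr M)·s/3 − det M = 0.000000.
Three real roots ⇒ use the trigonometric (Viète) form: r = 2√(−p/3) = 4.760952, φ = arccos(3q/(p·r)) = arccos(0.000000) = 1.570796 rad.
y_k = r·cos(φ/3 − 2πk/3) for k = 0, 1, 2 gives y = 4.123106, 0.000000, -4.123106.
λ_k = y_k − 1.000000 gives λ = 3.1231, -1.0000, -5.1231 (check: the sum is -3.0000 = tr M).

Hence λ_max = 3.1231 and λ_min = -5.1231.


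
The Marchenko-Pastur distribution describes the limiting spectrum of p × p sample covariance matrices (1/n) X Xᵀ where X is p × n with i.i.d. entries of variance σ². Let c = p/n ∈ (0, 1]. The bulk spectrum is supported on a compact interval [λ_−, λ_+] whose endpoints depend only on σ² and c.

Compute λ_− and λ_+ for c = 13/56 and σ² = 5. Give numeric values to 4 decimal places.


c = 13/56 = 0.232143; √c = 0.481812.
λ_− = σ² (1 − √c)² = 5 · (1 − 0.481812)² = 5 · (0.518188)² = 1.342594.
λ_+ = σ² (1 + √c)² = 5 · (1 + 0.481812)² = 5 · (1.481812)² = 10.978835.

Rounded to 4 decimal places: λ_− ≈ 1.3426, λ_+ ≈ 10.9788.


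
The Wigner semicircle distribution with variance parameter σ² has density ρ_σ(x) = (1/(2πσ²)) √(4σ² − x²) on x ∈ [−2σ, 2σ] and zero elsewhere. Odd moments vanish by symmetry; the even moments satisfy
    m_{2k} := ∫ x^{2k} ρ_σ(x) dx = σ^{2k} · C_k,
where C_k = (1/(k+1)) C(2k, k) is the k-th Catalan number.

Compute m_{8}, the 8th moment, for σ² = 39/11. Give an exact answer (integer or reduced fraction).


By the scaled semicircle moment identity, m_{2k} = σ^{2k} · C_k with k = 4.
C_4 = (1/(k+1)) · C(2k, k) = (1/5) · C(8, 4) = (1/5) · 70 = 14.
σ^{2k} = (σ²)^k = (39/11)^4 = 2313441/14641.

Therefore m_{8} = σ^{8} · C_4 = (2313441/14641) · 14 = 32388174/14641.


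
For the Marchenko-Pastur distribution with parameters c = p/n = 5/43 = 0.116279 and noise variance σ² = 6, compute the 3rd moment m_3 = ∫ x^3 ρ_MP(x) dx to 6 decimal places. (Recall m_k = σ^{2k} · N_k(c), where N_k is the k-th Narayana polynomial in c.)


E[X³] = σ⁶ (1 + 3c + c²) (third MP moment). With σ² = 6 (so σ⁶ = 216) and c = 5/43 = 0.116279: E[X³] = 216 · (1 + 3·0.116279 + (0.116279)²) = 216 · 1.362358.

So E[X^3] = 294.269335.


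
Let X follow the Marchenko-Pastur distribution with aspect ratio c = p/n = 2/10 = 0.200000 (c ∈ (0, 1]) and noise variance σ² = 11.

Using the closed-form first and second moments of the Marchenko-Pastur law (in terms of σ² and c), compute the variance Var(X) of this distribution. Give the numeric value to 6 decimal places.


Recall the MP moments m_1 = E[X] = σ² and m_2 = E[X²] = σ⁴ (1 + c).
m_1 = E[X] = σ² = 11, so m_1² = 121.
m_2 = E[X²] = σ⁴ (1 + c) = 121 · (1 + 0.200000) = 121 · 1.200000 = 145.200000.
(Note m_2 − m_1² simplifies to c · σ⁴ = 0.200000 · 121.)

Var(X) = m_2 − m_1² = 145.200000 − 121 = 24.200000.


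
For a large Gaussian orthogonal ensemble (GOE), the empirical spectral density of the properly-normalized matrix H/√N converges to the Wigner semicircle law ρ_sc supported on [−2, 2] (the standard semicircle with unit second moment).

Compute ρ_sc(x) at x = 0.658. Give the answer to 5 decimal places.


ρ_sc(x) = (1/(2π)) √(4 − x²). With x = 0.658:
  4 − x² = 4 − (0.658)² = 4 − 0.432964 = 3.567036.
  √(4 − x²) = 1.888660.
  1/(2π) = 0.159155.
  ρ_sc(0.658) = 0.159155 · 1.888660 = 0.300590.

Rounded to 5 decimal places: ρ_sc(0.658) ≈ 0.30059.


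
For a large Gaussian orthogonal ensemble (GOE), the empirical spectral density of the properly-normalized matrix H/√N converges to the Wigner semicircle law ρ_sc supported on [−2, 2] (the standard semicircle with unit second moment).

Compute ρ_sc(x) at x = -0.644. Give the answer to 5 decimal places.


ρ_sc(x) = (1/(2π)) √(4 − x²). With x = -0.644:
  4 − x² = 4 − (-0.644)² = 4 − 0.414736 = 3.585264.
  √(4 − x²) = 1.893479.
  1/(2π) = 0.159155.
  ρ_sc(-0.644) = 0.159155 · 1.893479 = 0.301357.

Rounded to 5 decimal places: ρ_sc(-0.644) ≈ 0.30136.


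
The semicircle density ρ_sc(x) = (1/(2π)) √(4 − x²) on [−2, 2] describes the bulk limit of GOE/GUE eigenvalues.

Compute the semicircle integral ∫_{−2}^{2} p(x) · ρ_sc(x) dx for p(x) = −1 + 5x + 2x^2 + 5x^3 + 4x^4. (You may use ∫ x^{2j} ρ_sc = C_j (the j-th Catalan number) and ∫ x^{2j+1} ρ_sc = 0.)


Write p(x) = Σ a_i x^i, split into monomials and integrate each against ρ_sc separately.
Using ∫ x^{2j} ρ_sc = C_j = (1/(j+1)) C(2j, j) (Catalan numbers) and ∫ x^{2j+1} ρ_sc = 0 (odd monomials vanish by symmetry):
  i = 0 (even): a_0 · C_{0} = -1 · 1 = -1
  i = 1 (odd): ∫ x^1 ρ_sc = 0 (vanishes)
  i = 2 (even): a_2 · C_{1} = 2 · 1 = 2
  i = 3 (odd): ∫ x^3 ρ_sc = 0 (vanishes)
  i = 4 (even): a_4 · C_{2} = 4 · 2 = 8

Summing the contributions: ∫_{−2}^{2} p(x) ρ_sc(x) dx = (-1) + 2 + 8 = 9.


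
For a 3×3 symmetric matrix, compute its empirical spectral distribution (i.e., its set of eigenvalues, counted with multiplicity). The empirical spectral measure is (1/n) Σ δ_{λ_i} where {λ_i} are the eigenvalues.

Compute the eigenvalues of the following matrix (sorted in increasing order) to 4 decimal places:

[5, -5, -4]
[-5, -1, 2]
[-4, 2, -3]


Since M is real symmetric, all three eigenvalues are real; they are the roots of det(λI − M) = λ³ − (tr M) λ² + s λ − det M, where s is the sum of the principal 2×2 minors.
tr M = 5 + (-1) + (-3) = 1.
s = (5·(-1) − (-5)²) + (5·(-3) − (-4)²) + ((-1)·(-3) − 2²) = -30 + (-31) + (-1) = -62.
det M (expand along row 1) = 5·(-1) − (-5)·23 + (-4)·(-14) = 166.
Characteristic polynomial: λ³ − λ² − 62λ − 166 = 0.
Substitute λ = y + (tr M)/3 = y + 0.333333 to remove the quadratic term: y³ + p·y + q = 0 with p = s − (tr M)²/3 = -62.333333 and q = −2(tr M)³/27 + (tr M)·s/3 − det M = -186.740741.
Three real roots ⇒ use the trigonometric (Viète) form: r = 2√(−p/3) = 9.116530, φ = arccos(3q/(p·r)) = arccos(0.985849) = 0.168431 rad.
y_k = r·cos(φ/3 − 2πk/3) for k = 0, 1, 2 gives y = 9.102165, -4.108054, -4.994111.
λ_k = y_k + 0.333333 gives λ = 9.4355, -3.7747, -4.6608 (check: the sum is 1.0000 = tr M).

Eigenvalues sorted in increasing order: [-4.6608, -3.7747, 9.4355].


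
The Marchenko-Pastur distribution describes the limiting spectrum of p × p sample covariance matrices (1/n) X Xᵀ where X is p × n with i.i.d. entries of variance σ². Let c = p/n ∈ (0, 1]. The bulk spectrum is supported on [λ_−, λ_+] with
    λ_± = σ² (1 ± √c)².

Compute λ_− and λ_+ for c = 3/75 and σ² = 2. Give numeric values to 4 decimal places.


c = 3/75 = 0.040000; √c = 0.200000.
λ_− = σ² (1 − √c)² = 2 · (1 − 0.200000)² = 2 · (0.800000)² = 1.280000.
λ_+ = σ² (1 + √c)² = 2 · (1 + 0.200000)² = 2 · (1.200000)² = 2.880000.

Rounded to 4 decimal places: λ_− ≈ 1.2800, λ_+ ≈ 2.8800.


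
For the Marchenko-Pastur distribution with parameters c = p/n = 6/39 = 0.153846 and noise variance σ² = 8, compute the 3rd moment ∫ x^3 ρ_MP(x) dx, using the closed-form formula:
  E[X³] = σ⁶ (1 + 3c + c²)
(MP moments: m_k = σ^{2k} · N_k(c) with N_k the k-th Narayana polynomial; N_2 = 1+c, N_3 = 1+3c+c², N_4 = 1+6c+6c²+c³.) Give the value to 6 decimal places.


E[X³] = σ⁶ (1 + 3c + c²) (third MP moment). With σ² = 8 (so σ⁶ = 512) and c = 6/39 = 0.153846: E[X³] = 512 · (1 + 3·0.153846 + (0.153846)²) = 512 · 1.485207.

So E[X^3] = 760.426036.


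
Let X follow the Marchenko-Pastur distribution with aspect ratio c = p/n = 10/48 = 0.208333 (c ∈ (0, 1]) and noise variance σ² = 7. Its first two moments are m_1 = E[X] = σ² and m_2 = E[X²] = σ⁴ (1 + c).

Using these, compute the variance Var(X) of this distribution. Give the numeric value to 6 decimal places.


m_1 = E[X] = σ² = 7, so m_1² = 49.
m_2 = E[X²] = σ⁴ (1 + c) = 49 · (1 + 0.208333) = 49 · 1.208333 = 59.208333.
(Note m_2 − m_1² simplifies to c · σ⁴ = 0.208333 · 49.)

Var(X) = m_2 − m_1² = 59.208333 − 49 = 10.208333.


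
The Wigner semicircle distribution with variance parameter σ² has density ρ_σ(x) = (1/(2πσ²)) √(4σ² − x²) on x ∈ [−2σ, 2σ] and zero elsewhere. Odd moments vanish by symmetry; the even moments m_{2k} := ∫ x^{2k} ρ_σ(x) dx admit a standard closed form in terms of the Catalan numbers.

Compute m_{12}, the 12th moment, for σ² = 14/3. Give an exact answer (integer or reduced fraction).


By the scaled semicircle moment identity, m_{2k} = σ^{2k} · C_k with k = 6.
C_6 = (1/(k+1)) · C(2k, k) = (1/7) · C(12, 6) = (1/7) · 924 = 132.
σ^{2k} = (σ²)^k = (14/3)^6 = 7529536/729.

Therefore m_{12} = σ^{12} · C_6 = (7529536/729) · 132 = 331299584/243.


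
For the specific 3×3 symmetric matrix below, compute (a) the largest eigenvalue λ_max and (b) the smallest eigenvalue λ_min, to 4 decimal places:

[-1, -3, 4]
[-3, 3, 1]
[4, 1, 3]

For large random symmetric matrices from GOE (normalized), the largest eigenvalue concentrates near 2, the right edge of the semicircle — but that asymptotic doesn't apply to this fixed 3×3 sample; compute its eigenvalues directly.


Since M is real symmetric, all three eigenvalues are real; they are the roots of det(λI − M) = λ³ − (tr M) λ² + s λ − det M, where s is the sum of the principal 2×2 minors.
tr M = -1 + 3 + 3 = 5.
s = ((-1)·3 − (-3)²) + ((-1)·3 − 4²) + (3·3 − 1²) = -12 + (-19) + 8 = -23.
det M (expand along row 1) = (-1)·8 − (-3)·(-13) + 4·(-15) = -107.
Characteristic polynomial: λ³ − 5λ² − 23λ + 107 = 0.
Substitute λ = y + (tr M)/3 = y + 1.666667 to remove the quadratic term: y³ + p·y + q = 0 with p = s − (tr M)²/3 = -31.333333 and q = −2(tr M)³/27 + (tr M)·s/3 − det M = 59.407407.
Three real roots ⇒ use the trigonometric (Viète) form: r = 2√(−p/3) = 6.463573, φ = arccos(3q/(p·r)) = arccos(-0.880000) = 2.646658 rad.
y_k = r·cos(φ/3 − 2πk/3) for k = 0, 1, 2 gives y = 4.107206, 2.268604, -6.375810.
λ_k = y_k + 1.666667 gives λ = 5.7739, 3.9353, -4.7091 (check: the sum is 5.0000 = tr M).

Hence λ_max = 5.7739 and λ_min = -4.7091.
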